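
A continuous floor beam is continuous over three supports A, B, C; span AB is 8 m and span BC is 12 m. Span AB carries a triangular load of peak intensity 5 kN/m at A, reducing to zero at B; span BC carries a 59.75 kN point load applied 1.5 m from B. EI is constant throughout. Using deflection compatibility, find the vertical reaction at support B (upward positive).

Insert a hinge at B; M_B is the redundant, and each span becomes simply supported.
Rotations at B on the released spans (each span's end-slope, ×1/EI):
  span AB: triangular load, peak 5: 7w₀L³/(360EI) = 49.78/EI
  span BC: point load 59.75 at a = 1.5: Pab(L + b)/(6LEI) = 294.1/EI
  relative rotation θ_0 = (49.78 + 294.1)/EI = 343.9/EI
A unit hogging moment at B produces rotation L₁/(3EI) + L₂/(3EI) = 6.667/EI.
Slope continuity at B: θ_0 = M_B·6.667/EI, so M_B = 343.9/6.667 = 51.58 kN·m (hogging).
Span AB, ΣM about A with M_B applied at B: R_B^{AB}·8 = 53.33 + 51.58, so R_B^{AB} = 13.11 kN and R_A = 20 − 13.11 = 6.886 kN.
Span BC, ΣM about C: R_B^{BC}·12 = 627.4 + 51.58, so R_B^{BC} = 56.58 kN and R_C = 59.75 − 56.58 = 3.171 kN.
R_B = 13.11 + 56.58 = 69.69 kN.

R_B = 69.69 kN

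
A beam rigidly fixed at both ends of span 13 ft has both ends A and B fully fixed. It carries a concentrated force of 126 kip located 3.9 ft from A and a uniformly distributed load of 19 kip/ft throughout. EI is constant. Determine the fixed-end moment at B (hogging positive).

M_B = 370.8 kip·ft

Release both end moments; the primary structure is a simply-supported span AB with redundants M_A and M_B.
On the primary (simply-supported) span, the end slopes from the loading are:
  at A: point load 126 at a = 3.9: Pab(L + b)/(6LEI) = 1267/EI
  at B: point load 126 at a = 3.9: Pab(L + a)/(6LEI) = 968.9/EI
  at A: UDL 19: wL³/(24EI) = 1739/EI
  at B: UDL 19: wL³/(24EI) = 1739/EI
  θ_A0 = 3006/EI,  θ_B0 = 2708/EI
Flexibility coefficients: a unit moment at one end gives L/(3EI) there and L/(6EI) at the far end, so f₁₁ = f₂₂ = 4.333/EI and f₁₂ = f₂₁ = 2.167/EI.
Compatibility — zero rotation at each built-in end:
  4.333 M_A + 2.167 M_B = 3006
  2.167 M_A + 4.333 M_B = 2708
Solving the pair gives M_A = 508.4 kip·ft and M_B = 370.8 kip·ft (hogging).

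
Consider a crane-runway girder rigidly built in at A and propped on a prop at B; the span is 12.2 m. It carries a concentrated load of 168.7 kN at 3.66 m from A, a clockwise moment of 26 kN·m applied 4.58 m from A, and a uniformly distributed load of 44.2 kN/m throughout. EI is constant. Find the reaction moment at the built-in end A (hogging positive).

M_A = 1192 kN·m

Take the reaction at B as the redundant and release it; the primary structure is a cantilever fixed at A.
Free-end deflection of the primary structure under the applied loading (downward +):
  point load 168.7 at a = 3.66: Pa²(3L − a)/(6EI) = 12407/EI
  clockwise couple 26 at a = 4.58: M₀a(2L − a)/(2EI) = 1180/EI
  UDL 44.2: wL⁴/(8EI) = 122397/EI
  δ_0 = 135984/EI
Flexibility coefficient — unit upward force at B: δ_{BB} = L³/(3EI) = 605.3/EI.
The prop prevents deflection at B: R_B = δ_0/δ_{BB} = 135984/605.3 = 224.7 kN.
Moment equilibrium about A: M_A = Σ(load moments about A) − R_B·L = 3933 − 224.7×12.2 = 1192 kN·m.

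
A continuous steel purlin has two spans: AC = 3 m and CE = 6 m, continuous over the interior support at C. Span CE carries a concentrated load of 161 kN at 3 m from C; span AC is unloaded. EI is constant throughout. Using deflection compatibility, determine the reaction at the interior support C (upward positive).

Insert a hinge at C; M_C is the redundant, and each span becomes simply supported.
End slopes at the hinge C, treating each span as simply supported:
  span CE: point load 161 at a = 3: Pab(L + b)/(6LEI) = 362.2/EI
  relative rotation θ_0 = (0 + 362.2)/EI = 362.2/EI
A unit hogging moment at C produces rotation L₁/(3EI) + L₂/(3EI) = 3/EI.
Compatibility: M_C·(L₁+L₂)/(3EI) = θ_0, giving M_C = 120.8 kN·m (hogging).
Span AC, ΣM about A with M_C applied at C: R_C^{AC}·3 = 0 + 120.8, so R_C^{AC} = 40.25 kN and R_A = 0 − 40.25 = -40.25 kN.
Span CE, ΣM about E: R_C^{CE}·6 = 483 + 120.8, so R_C^{CE} = 100.6 kN and R_E = 161 − 100.6 = 60.38 kN.
R_C = 40.25 + 100.6 = 140.9 kN.

R_C = 140.9 kN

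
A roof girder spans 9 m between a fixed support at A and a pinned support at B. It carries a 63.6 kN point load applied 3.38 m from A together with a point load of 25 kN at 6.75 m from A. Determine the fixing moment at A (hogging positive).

M_A = 135.4 kN·m

Choose R_B as the redundant. The primary structure is the cantilever fixed at A.
Primary-structure tip deflection at B by superposition:
  point load 63.6 at a = 3.38: Pa²(3L − a)/(6EI) = 2860/EI
  point load 25 at a = 6.75: Pa²(3L − a)/(6EI) = 3844/EI
  δ_0 = 6705/EI
Flexibility coefficient — unit upward force at B: δ_{BB} = L³/(3EI) = 243/EI.
The prop prevents deflection at B: R_B = δ_0/δ_{BB} = 6705/243 = 27.59 kN.
Moment equilibrium about A: M_A = Σ(load moments about A) − R_B·L = 383.7 − 27.59×9 = 135.4 kN·m.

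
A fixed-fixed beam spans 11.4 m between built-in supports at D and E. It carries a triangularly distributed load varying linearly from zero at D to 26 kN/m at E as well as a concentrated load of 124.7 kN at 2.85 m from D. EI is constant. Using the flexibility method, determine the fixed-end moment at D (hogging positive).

Take the two fixed-end moments M_D, M_E as redundants; the released structure is the simple span DE.
On the primary (simply-supported) span, the end slopes from the loading are:
  at D: triangular load, peak 26: 7w₀L³/(360EI) = 749/EI
  at E: triangular load, peak 26: w₀L³/(45EI) = 856/EI
  at D: point load 124.7 at a = 2.85: Pab(L + b)/(6LEI) = 886.3/EI
  at E: point load 124.7 at a = 2.85: Pab(L + a)/(6LEI) = 633/EI
  θ_D0 = 1635/EI,  θ_E0 = 1489/EI
Flexibility coefficients: a unit moment at one end gives L/(3EI) there and L/(6EI) at the far end, so f₁₁ = f₂₂ = 3.8/EI and f₁₂ = f₂₁ = 1.9/EI.
Compatibility — zero rotation at each built-in end:
  3.8 M_D + 1.9 M_E = 1635
  1.9 M_D + 3.8 M_E = 1489
Solving the pair gives M_D = 312.5 kN·m and M_E = 235.6 kN·m (hogging).

M_D = 312.5 kN·m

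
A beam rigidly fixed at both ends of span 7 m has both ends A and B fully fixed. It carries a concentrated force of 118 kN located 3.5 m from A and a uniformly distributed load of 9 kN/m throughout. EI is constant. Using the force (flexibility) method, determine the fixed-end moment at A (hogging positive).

M_A = 140 kN·m

Release both end moments; the primary structure is a simply-supported span AB with redundants M_A and M_B.
On the primary (simply-supported) span, the end slopes from the loading are:
  at A: point load 118 at a = 3.5: Pab(L + b)/(6LEI) = 361.4/EI
  at B: point load 118 at a = 3.5: Pab(L + a)/(6LEI) = 361.4/EI
  at A: UDL 9: wL³/(24EI) = 128.6/EI
  at B: UDL 9: wL³/(24EI) = 128.6/EI
  θ_A0 = 490/EI,  θ_B0 = 490/EI
Flexibility coefficients: a unit moment at one end gives L/(3EI) there and L/(6EI) at the far end, so f₁₁ = f₂₂ = 2.333/EI and f₁₂ = f₂₁ = 1.167/EI.
Compatibility — zero rotation at each built-in end:
  2.333 M_A + 1.167 M_B = 490
  1.167 M_A + 2.333 M_B = 490
Solving the pair gives M_A = 140 kN·m and M_B = 140 kN·m (hogging).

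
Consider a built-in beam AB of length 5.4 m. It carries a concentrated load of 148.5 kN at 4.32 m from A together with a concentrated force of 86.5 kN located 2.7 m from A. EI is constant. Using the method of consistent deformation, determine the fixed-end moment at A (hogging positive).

Take the two fixed-end moments M_A, M_B as redundants; the released structure is the simple span AB.
On the primary (simply-supported) span, the end slopes from the loading are:
  at A: point load 148.5 at a = 4.32: Pab(L + b)/(6LEI) = 138.6/EI
  at B: point load 148.5 at a = 4.32: Pab(L + a)/(6LEI) = 207.9/EI
  at A: point load 86.5 at a = 2.7: Pab(L + b)/(6LEI) = 157.6/EI
  at B: point load 86.5 at a = 2.7: Pab(L + a)/(6LEI) = 157.6/EI
  θ_A0 = 296.2/EI,  θ_B0 = 365.5/EI
Flexibility coefficients: a unit moment at one end gives L/(3EI) there and L/(6EI) at the far end, so f₁₁ = f₂₂ = 1.8/EI and f₁₂ = f₂₁ = 0.9/EI.
Compatibility — zero rotation at each built-in end:
  1.8 M_A + 0.9 M_B = 296.2
  0.9 M_A + 1.8 M_B = 365.5
Solving the pair gives M_A = 84.05 kN·m and M_B = 161 kN·m (hogging).

M_A = 84.05 kN·m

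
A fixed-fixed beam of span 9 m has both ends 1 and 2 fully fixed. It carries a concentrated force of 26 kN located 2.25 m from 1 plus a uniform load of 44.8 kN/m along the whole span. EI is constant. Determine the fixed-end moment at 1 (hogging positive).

Release both end moments; the primary structure is a simply-supported span 12 with redundants M_1 and M_2.
End rotations of the released simple span under the applied load (×1/EI):
  at 1: point load 26 at a = 2.25: Pab(L + b)/(6LEI) = 115.2/EI
  at 2: point load 26 at a = 2.25: Pab(L + a)/(6LEI) = 82.27/EI
  at 1: UDL 44.8: wL³/(24EI) = 1361/EI
  at 2: UDL 44.8: wL³/(24EI) = 1361/EI
  θ_10 = 1476/EI,  θ_20 = 1443/EI
Flexibility coefficients: a unit moment at one end gives L/(3EI) there and L/(6EI) at the far end, so f₁₁ = f₂₂ = 3/EI and f₁₂ = f₂₁ = 1.5/EI.
Compatibility — zero rotation at each built-in end:
  3 M_1 + 1.5 M_2 = 1476
  1.5 M_1 + 3 M_2 = 1443
Solving the pair gives M_1 = 335.3 kN·m and M_2 = 313.4 kN·m (hogging).

M_1 = 335.3 kN·m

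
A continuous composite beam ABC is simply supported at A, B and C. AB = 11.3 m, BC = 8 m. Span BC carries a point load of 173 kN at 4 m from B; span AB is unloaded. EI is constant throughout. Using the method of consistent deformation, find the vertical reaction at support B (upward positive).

Insert a hinge at B; M_B is the redundant, and each span becomes simply supported.
Discontinuity in slope at B on the released structure — sum the simple-span end rotations:
  span BC: point load 173 at a = 4: Pab(L + b)/(6LEI) = 692/EI
  relative rotation θ_0 = (0 + 692)/EI = 692/EI
A unit hogging moment at B produces rotation L₁/(3EI) + L₂/(3EI) = 6.433/EI.
Slope continuity at B: θ_0 = M_B·6.433/EI, so M_B = 692/6.433 = 107.6 kN·m (hogging).
Span AB, ΣM about A with M_B applied at B: R_B^{AB}·11.3 = 0 + 107.6, so R_B^{AB} = 9.519 kN and R_A = 0 − 9.519 = -9.519 kN.
Span BC, ΣM about C: R_B^{BC}·8 = 692 + 107.6, so R_B^{BC} = 99.95 kN and R_C = 173 − 99.95 = 73.05 kN.
R_B = 9.519 + 99.95 = 109.5 kN.

R_B = 109.5 kN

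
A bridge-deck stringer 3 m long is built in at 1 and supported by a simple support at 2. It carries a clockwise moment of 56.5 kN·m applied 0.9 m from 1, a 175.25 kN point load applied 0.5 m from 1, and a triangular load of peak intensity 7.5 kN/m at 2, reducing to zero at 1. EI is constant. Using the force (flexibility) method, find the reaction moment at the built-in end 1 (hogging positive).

Choose R_2 as the redundant. The primary structure is the cantilever fixed at 1.
Deflection at 2 on the released cantilever, summing each load's contribution:
  clockwise couple 56.5 at a = 0.9: M₀a(2L − a)/(2EI) = 129.7/EI
  point load 175.25 at a = 0.5: Pa²(3L − a)/(6EI) = 62.07/EI
  triangular load, peak 7.5 at the free end: 11w₀L⁴/(120EI) = 55.69/EI
  δ_0 = 247.4/EI
Tip deflection under a unit load at 2: L³/(3EI) = 9/EI.
Compatibility at 2: δ_0 − R_2·δ_{22} = 0, so R_2 = 247.4/9 = 27.49 kN.
Moment equilibrium about 1: M_1 = Σ(load moments about 1) − R_2·L = 166.6 − 27.49×3 = 84.15 kN·m.

M_1 = 84.15 kN·m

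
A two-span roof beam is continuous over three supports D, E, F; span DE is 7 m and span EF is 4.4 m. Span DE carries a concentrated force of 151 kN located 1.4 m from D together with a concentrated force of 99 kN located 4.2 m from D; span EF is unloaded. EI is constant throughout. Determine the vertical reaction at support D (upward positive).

Release continuity at E by inserting a hinge; the redundant is the internal moment M_E. The primary structure is two simply-supported spans DE and EF.
Rotations at E on the released spans (each span's end-slope, ×1/EI):
  span DE: point load 151 at a = 1.4: Pab(L + a)/(6LEI) = 236.8/EI
  span DE: point load 99 at a = 4.2: Pab(L + a)/(6LEI) = 310.5/EI
  relative rotation θ_0 = (547.2 + 0)/EI = 547.2/EI
A unit hogging moment at E produces rotation L₁/(3EI) + L₂/(3EI) = 3.8/EI.
Slope continuity at E: θ_0 = M_E·3.8/EI, so M_E = 547.2/3.8 = 144 kN·m (hogging).
Span DE, ΣM about D with M_E applied at E: R_E^{DE}·7 = 627.2 + 144, so R_E^{DE} = 110.2 kN and R_D = 250 − 110.2 = 139.8 kN.

R_D = 139.8 kN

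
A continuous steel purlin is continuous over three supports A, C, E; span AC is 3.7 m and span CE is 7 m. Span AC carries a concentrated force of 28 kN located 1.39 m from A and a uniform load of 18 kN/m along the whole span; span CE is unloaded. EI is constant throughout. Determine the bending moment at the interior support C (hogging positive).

Take M_C as the redundant. Released structure: two simple spans AC and CE with a hinge at C.
End slopes at the hinge C, treating each span as simply supported:
  span AC: point load 28 at a = 1.39: Pab(L + a)/(6LEI) = 20.61/EI
  span AC: UDL 18: wL³/(24EI) = 37.99/EI
  relative rotation θ_0 = (58.6 + 0)/EI = 58.6/EI
A unit hogging moment at C produces rotation L₁/(3EI) + L₂/(3EI) = 3.567/EI.
Compatibility: M_C·(L₁+L₂)/(3EI) = θ_0, giving M_C = 16.43 kN·m (hogging).

M_C = 16.43 kN·m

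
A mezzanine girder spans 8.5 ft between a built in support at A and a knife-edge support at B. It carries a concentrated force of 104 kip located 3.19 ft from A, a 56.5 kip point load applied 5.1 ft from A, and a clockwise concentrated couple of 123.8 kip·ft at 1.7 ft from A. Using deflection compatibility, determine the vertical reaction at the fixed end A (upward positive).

Release the roller at B. Primary structure: cantilever fixed at A.
Primary-structure tip deflection at B by superposition:
  point load 104 at a = 3.19: Pa²(3L − a)/(6EI) = 3935/EI
  point load 56.5 at a = 5.1: Pa²(3L − a)/(6EI) = 4997/EI
  clockwise couple 123.8 at a = 1.7: M₀a(2L − a)/(2EI) = 1610/EI
  δ_0 = 10542/EI
Tip deflection under a unit load at B: L³/(3EI) = 204.7/EI.
Compatibility at B: δ_0 − R_B·δ_{BB} = 0, so R_B = 10542/204.7 = 51.5 kip.
Vertical equilibrium: R_A = ΣP − R_B = 160.5 − 51.5 = 109 kip.

R_A = 109 kip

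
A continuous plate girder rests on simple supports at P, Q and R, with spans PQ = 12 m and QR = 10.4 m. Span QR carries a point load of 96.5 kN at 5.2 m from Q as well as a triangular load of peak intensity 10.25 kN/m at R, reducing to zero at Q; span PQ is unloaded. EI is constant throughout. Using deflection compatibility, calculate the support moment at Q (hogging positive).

Insert a hinge at Q; M_Q is the redundant, and each span becomes simply supported.
Discontinuity in slope at Q on the released structure — sum the simple-span end rotations:
  span QR: point load 96.5 at a = 5.2: Pab(L + b)/(6LEI) = 652.3/EI
  span QR: triangular load, peak 10.25: 7w₀L³/(360EI) = 224.2/EI
  relative rotation θ_0 = (0 + 876.5)/EI = 876.5/EI
A unit hogging moment at Q produces rotation L₁/(3EI) + L₂/(3EI) = 7.467/EI.
Slope continuity at Q: θ_0 = M_Q·7.467/EI, so M_Q = 876.5/7.467 = 117.4 kN·m (hogging).

M_Q = 117.4 kN·m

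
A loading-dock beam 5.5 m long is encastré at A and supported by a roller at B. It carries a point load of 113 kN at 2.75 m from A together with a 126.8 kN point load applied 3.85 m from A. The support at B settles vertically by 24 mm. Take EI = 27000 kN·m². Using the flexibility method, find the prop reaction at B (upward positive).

Release the roller at B. Primary structure: cantilever fixed at A.
Downward deflection at the released point B due to the loads:
  point load 113 at a = 2.75: Pa²(3L − a)/(6EI) = 1958/EI
  point load 126.8 at a = 3.85: Pa²(3L − a)/(6EI) = 3963/EI
  δ_0 = 5921/EI
Tip deflection under a unit load at B: L³/(3EI) = 55.46/EI.
With EI = 27000 kN·m²: δ_0 = 0.2193 m and δ_{BB} = 0.002054 m/kN.
Compatibility — the beam at B must follow the support down by 0.024 m: δ_0 − R_B·δ_{BB} = 0.024, so R_B = (0.2193 − 0.024)/0.002054 = 95.08 kN.

R_B = 95.08 kN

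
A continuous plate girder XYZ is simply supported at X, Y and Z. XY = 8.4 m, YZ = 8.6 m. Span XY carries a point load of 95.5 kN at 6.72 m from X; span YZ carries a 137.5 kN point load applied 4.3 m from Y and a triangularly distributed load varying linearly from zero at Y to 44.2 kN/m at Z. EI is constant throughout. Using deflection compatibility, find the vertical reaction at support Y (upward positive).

R_Y = 271 kN

Release continuity at Y by inserting a hinge; the redundant is the internal moment M_Y. The primary structure is two simply-supported spans XY and YZ.
End slopes at the hinge Y, treating each span as simply supported:
  span XY: point load 95.5 at a = 6.72: Pab(L + a)/(6LEI) = 323.4/EI
  span YZ: point load 137.5 at a = 4.3: Pab(L + b)/(6LEI) = 635.6/EI
  span YZ: triangular load, peak 44.2: 7w₀L³/(360EI) = 546.7/EI
  relative rotation θ_0 = (323.4 + 1182)/EI = 1506/EI
A unit hogging moment at Y produces rotation L₁/(3EI) + L₂/(3EI) = 5.667/EI.
Compatibility: M_Y·(L₁+L₂)/(3EI) = θ_0, giving M_Y = 265.7 kN·m (hogging).
Span XY, ΣM about X with M_Y applied at Y: R_Y^{XY}·8.4 = 641.8 + 265.7, so R_Y^{XY} = 108 kN and R_X = 95.5 − 108 = -12.53 kN.
Span YZ, ΣM about Z: R_Y^{YZ}·8.6 = 1136 + 265.7, so R_Y^{YZ} = 163 kN and R_Z = 327.6 − 163 = 164.6 kN.
R_Y = 108 + 163 = 271 kN.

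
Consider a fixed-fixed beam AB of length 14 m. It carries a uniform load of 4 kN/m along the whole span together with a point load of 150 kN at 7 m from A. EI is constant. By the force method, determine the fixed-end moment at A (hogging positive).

Release both end moments; the primary structure is a simply-supported span AB with redundants M_A and M_B.
Simple-span end rotations at A and B under the given loads:
  at A: UDL 4: wL³/(24EI) = 457.3/EI
  at B: UDL 4: wL³/(24EI) = 457.3/EI
  at A: point load 150 at a = 7: Pab(L + b)/(6LEI) = 1838/EI
  at B: point load 150 at a = 7: Pab(L + a)/(6LEI) = 1838/EI
  θ_A0 = 2295/EI,  θ_B0 = 2295/EI
Flexibility coefficients: a unit moment at one end gives L/(3EI) there and L/(6EI) at the far end, so f₁₁ = f₂₂ = 4.667/EI and f₁₂ = f₂₁ = 2.333/EI.
Compatibility — zero rotation at each built-in end:
  4.667 M_A + 2.333 M_B = 2295
  2.333 M_A + 4.667 M_B = 2295
Solving the pair gives M_A = 327.8 kN·m and M_B = 327.8 kN·m (hogging).

M_A = 327.8 kN·m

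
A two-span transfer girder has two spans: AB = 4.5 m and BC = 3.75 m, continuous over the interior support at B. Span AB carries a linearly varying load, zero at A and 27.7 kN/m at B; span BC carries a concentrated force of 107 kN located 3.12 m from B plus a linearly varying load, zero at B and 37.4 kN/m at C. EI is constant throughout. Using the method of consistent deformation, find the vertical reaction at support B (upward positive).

R_B = 107 kN

Take M_B as the redundant. Released structure: two simple spans AB and BC with a hinge at B.
End slopes at the hinge B, treating each span as simply supported:
  span AB: triangular load, peak 27.7: w₀L³/(45EI) = 56.09/EI
  span BC: point load 107 at a = 3.12: Pab(L + b)/(6LEI) = 40.94/EI
  span BC: triangular load, peak 37.4: 7w₀L³/(360EI) = 38.35/EI
  relative rotation θ_0 = (56.09 + 79.29)/EI = 135.4/EI
A unit hogging moment at B produces rotation L₁/(3EI) + L₂/(3EI) = 2.75/EI.
Slope continuity at B: θ_0 = M_B·2.75/EI, so M_B = 135.4/2.75 = 49.23 kN·m (hogging).
Span AB, ΣM about A with M_B applied at B: R_B^{AB}·4.5 = 187 + 49.23, so R_B^{AB} = 52.49 kN and R_A = 62.33 − 52.49 = 9.835 kN.
Span BC, ΣM about C: R_B^{BC}·3.75 = 155.1 + 49.23, so R_B^{BC} = 54.48 kN and R_C = 177.1 − 54.48 = 122.6 kN.
R_B = 52.49 + 54.48 = 107 kN.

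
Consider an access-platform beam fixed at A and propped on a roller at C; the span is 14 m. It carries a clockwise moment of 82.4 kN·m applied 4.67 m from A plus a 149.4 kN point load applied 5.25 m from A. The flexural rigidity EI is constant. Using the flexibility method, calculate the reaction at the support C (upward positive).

R_C = 32.48 kN

Release the roller at C. Primary structure: cantilever fixed at A.
Downward deflection at the released point C due to the loads:
  clockwise couple 82.4 at a = 4.67: M₀a(2L − a)/(2EI) = 4489/EI
  point load 149.4 at a = 5.25: Pa²(3L − a)/(6EI) = 25222/EI
  δ_0 = 29711/EI
Flexibility coefficient — unit upward force at C: δ_{CC} = L³/(3EI) = 914.7/EI.
Compatibility at C: δ_0 − R_C·δ_{CC} = 0, so R_C = 29711/914.7 = 32.48 kN.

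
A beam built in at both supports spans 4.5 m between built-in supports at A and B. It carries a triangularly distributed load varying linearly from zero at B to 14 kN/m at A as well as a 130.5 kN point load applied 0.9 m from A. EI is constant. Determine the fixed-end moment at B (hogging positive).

M_B = 28.24 kN·m

Take the two fixed-end moments M_A, M_B as redundants; the released structure is the simple span AB.
End rotations of the released simple span under the applied load (×1/EI):
  at A: triangular load, peak 14: w₀L³/(45EI) = 28.35/EI
  at B: triangular load, peak 14: 7w₀L³/(360EI) = 24.81/EI
  at A: point load 130.5 at a = 0.9: Pab(L + b)/(6LEI) = 126.8/EI
  at B: point load 130.5 at a = 0.9: Pab(L + a)/(6LEI) = 84.56/EI
  θ_A0 = 155.2/EI,  θ_B0 = 109.4/EI
Flexibility coefficients: a unit moment at one end gives L/(3EI) there and L/(6EI) at the far end, so f₁₁ = f₂₂ = 1.5/EI and f₁₂ = f₂₁ = 0.75/EI.
Compatibility — zero rotation at each built-in end:
  1.5 M_A + 0.75 M_B = 155.2
  0.75 M_A + 1.5 M_B = 109.4
Solving the pair gives M_A = 89.34 kN·m and M_B = 28.24 kN·m (hogging).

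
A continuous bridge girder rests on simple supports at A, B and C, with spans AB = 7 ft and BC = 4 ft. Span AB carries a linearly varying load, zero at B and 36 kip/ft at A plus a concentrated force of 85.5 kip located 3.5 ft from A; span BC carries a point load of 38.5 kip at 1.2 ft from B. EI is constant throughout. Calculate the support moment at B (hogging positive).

M_B = 146.9 kip·ft

Insert a hinge at B; M_B is the redundant, and each span becomes simply supported.
Discontinuity in slope at B on the released structure — sum the simple-span end rotations:
  span AB: triangular load, peak 36: 7w₀L³/(360EI) = 240.1/EI
  span AB: point load 85.5 at a = 3.5: Pab(L + a)/(6LEI) = 261.8/EI
  span BC: point load 38.5 at a = 1.2: Pab(L + b)/(6LEI) = 36.65/EI
  relative rotation θ_0 = (501.9 + 36.65)/EI = 538.6/EI
A unit hogging moment at B produces rotation L₁/(3EI) + L₂/(3EI) = 3.667/EI.
Slope continuity at B: θ_0 = M_B·3.667/EI, so M_B = 538.6/3.667 = 146.9 kip·ft (hogging).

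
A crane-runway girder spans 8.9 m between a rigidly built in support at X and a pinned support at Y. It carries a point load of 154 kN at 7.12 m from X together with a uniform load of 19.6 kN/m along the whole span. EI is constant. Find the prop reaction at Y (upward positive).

Release the roller at Y. Primary structure: cantilever fixed at X.
Free-end deflection of the primary structure under the applied loading (downward +):
  point load 154 at a = 7.12: Pa²(3L − a)/(6EI) = 25477/EI
  UDL 19.6: wL⁴/(8EI) = 15372/EI
  δ_0 = 40848/EI
Flexibility coefficient — unit upward force at Y: δ_{YY} = L³/(3EI) = 235/EI.
Compatibility at Y: δ_0 − R_Y·δ_{YY} = 0, so R_Y = 40848/235 = 173.8 kN.

R_Y = 173.8 kN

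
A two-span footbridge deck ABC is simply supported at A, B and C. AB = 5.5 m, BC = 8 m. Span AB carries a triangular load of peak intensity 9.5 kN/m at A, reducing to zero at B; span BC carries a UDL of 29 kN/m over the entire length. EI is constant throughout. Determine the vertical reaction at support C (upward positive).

Insert a hinge at B; M_B is the redundant, and each span becomes simply supported.
Rotations at B on the released spans (each span's end-slope, ×1/EI):
  span AB: triangular load, peak 9.5: 7w₀L³/(360EI) = 30.73/EI
  span BC: UDL 29: wL³/(24EI) = 618.7/EI
  relative rotation θ_0 = (30.73 + 618.7)/EI = 649.4/EI
A unit hogging moment at B produces rotation L₁/(3EI) + L₂/(3EI) = 4.5/EI.
Slope continuity at B: θ_0 = M_B·4.5/EI, so M_B = 649.4/4.5 = 144.3 kN·m (hogging).
Span BC, ΣM about C: R_B^{BC}·8 = 928 + 144.3, so R_B^{BC} = 134 kN and R_C = 232 − 134 = 97.96 kN.

R_C = 97.96 kN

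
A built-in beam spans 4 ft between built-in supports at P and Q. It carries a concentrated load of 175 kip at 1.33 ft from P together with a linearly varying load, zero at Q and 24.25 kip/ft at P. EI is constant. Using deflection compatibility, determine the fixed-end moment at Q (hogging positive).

M_Q = 64.59 kip·ft

Release both end moments; the primary structure is a simply-supported span PQ with redundants M_P and M_Q.
End rotations of the released simple span under the applied load (×1/EI):
  at P: point load 175 at a = 1.33: Pab(L + b)/(6LEI) = 172.7/EI
  at Q: point load 175 at a = 1.33: Pab(L + a)/(6LEI) = 138/EI
  at P: triangular load, peak 24.25: w₀L³/(45EI) = 34.49/EI
  at Q: triangular load, peak 24.25: 7w₀L³/(360EI) = 30.18/EI
  θ_P0 = 207.2/EI,  θ_Q0 = 168.2/EI
Flexibility coefficients: a unit moment at one end gives L/(3EI) there and L/(6EI) at the far end, so f₁₁ = f₂₂ = 1.333/EI and f₁₂ = f₂₁ = 0.6667/EI.
Compatibility — zero rotation at each built-in end:
  1.333 M_P + 0.6667 M_Q = 207.2
  0.6667 M_P + 1.333 M_Q = 168.2
Solving the pair gives M_P = 123.1 kip·ft and M_Q = 64.59 kip·ft (hogging).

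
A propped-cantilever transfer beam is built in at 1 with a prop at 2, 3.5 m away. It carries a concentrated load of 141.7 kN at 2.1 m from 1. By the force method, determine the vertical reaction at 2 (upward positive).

Release the roller at 2. Primary structure: cantilever fixed at 1.
Deflection at 2 on the released cantilever, summing each load's contribution:
  point load 141.7 at a = 2.1: Pa²(3L − a)/(6EI) = 874.9/EI
Flexibility coefficient — unit upward force at 2: δ_{22} = L³/(3EI) = 14.29/EI.
Compatibility at 2: δ_0 − R_2·δ_{22} = 0, so R_2 = 874.9/14.29 = 61.21 kN.

R_2 = 61.21 kN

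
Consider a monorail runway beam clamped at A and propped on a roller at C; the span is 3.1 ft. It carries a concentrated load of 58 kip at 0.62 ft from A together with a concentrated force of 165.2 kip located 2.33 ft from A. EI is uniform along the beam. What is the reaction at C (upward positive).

R_C = 108.2 kip

Remove the prop at C; the released (primary) structure is a cantilever built in at A.
Primary-structure tip deflection at C by superposition:
  point load 58 at a = 0.62: Pa²(3L − a)/(6EI) = 32.25/EI
  point load 165.2 at a = 2.33: Pa²(3L − a)/(6EI) = 1042/EI
  δ_0 = 1074/EI
Tip deflection under a unit load at C: L³/(3EI) = 9.93/EI.
Compatibility at C: δ_0 − R_C·δ_{CC} = 0, so R_C = 1074/9.93 = 108.2 kip.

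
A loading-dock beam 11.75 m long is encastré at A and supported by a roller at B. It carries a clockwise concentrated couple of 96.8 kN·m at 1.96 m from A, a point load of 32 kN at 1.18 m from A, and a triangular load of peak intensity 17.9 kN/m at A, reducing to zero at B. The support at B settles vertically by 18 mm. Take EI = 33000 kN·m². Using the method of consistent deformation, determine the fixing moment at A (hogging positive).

M_A = 262.3 kN·m

Release the roller at B. Primary structure: cantilever fixed at A.
Primary-structure tip deflection at B by superposition:
  clockwise couple 96.8 at a = 1.96: M₀a(2L − a)/(2EI) = 2043/EI
  point load 32 at a = 1.18: Pa²(3L − a)/(6EI) = 253/EI
  triangular load, peak 17.9 at the fixed end: w₀L⁴/(30EI) = 11373/EI
  δ_0 = 13670/EI
Tip deflection under a unit load at B: L³/(3EI) = 540.7/EI.
With EI = 33000 kN·m²: δ_0 = 0.41423 m and δ_{BB} = 0.016386 m/kN.
Compatibility — the beam at B must follow the support down by 0.018 m: δ_0 − R_B·δ_{BB} = 0.018, so R_B = (0.41423 − 0.018)/0.016386 = 24.18 kN.
Moment equilibrium about A: M_A = Σ(load moments about A) − R_B·L = 546.4 − 24.18×11.75 = 262.3 kN·m.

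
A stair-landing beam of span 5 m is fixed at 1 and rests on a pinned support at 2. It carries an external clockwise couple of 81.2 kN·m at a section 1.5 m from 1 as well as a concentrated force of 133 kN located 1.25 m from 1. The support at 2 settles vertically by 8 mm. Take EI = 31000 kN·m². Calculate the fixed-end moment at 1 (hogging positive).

Take the reaction at 2 as the redundant and release it; the primary structure is a cantilever fixed at 1.
Primary-structure tip deflection at 2 by superposition:
  clockwise couple 81.2 at a = 1.5: M₀a(2L − a)/(2EI) = 517.6/EI
  point load 133 at a = 1.25: Pa²(3L − a)/(6EI) = 476.2/EI
  δ_0 = 993.9/EI
Flexibility coefficient — unit upward force at 2: δ_{22} = L³/(3EI) = 41.67/EI.
With EI = 31000 kN·m²: δ_0 = 0.032061 m and δ_{22} = 0.001344 m/kN.
Compatibility — the beam at 2 must follow the support down by 0.008 m: δ_0 − R_2·δ_{22} = 0.008, so R_2 = (0.032061 − 0.008)/0.001344 = 17.9 kN.
Moment equilibrium about 1: M_1 = Σ(load moments about 1) − R_2·L = 247.4 − 17.9×5 = 157.9 kN·m.

M_1 = 157.9 kN·m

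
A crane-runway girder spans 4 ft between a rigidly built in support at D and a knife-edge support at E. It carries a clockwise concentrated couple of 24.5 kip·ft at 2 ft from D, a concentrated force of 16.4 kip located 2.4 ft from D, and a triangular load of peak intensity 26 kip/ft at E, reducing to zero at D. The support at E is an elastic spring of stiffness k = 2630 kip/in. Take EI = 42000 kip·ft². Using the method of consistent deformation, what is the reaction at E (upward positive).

Release the roller at E. Primary structure: cantilever fixed at D.
Deflection at E on the released cantilever, summing each load's contribution:
  clockwise couple 24.5 at a = 2: M₀a(2L − a)/(2EI) = 147/EI
  point load 16.4 at a = 2.4: Pa²(3L − a)/(6EI) = 151.1/EI
  triangular load, peak 26 at the free end: 11w₀L⁴/(120EI) = 610.1/EI
  δ_0 = 908.3/EI
Tip deflection under a unit load at E: L³/(3EI) = 21.33/EI.
With EI = 42000 kip·ft²: δ_0 = 0.021626 ft and δ_{EE} = 0.000508 ft/kip.
Compatibility — the spring shortens by R_E/k under the reaction it provides: δ_0 − R_E·δ_{EE} = R_E/k. With 1/k = 1/(2630×12) ft/kip = 0.000032 ft/kip, R_E = δ_0 / (δ_{EE} + 1/k) = 0.021626 / (0.000508 + 0.000032) = 40.08 kip.

R_E = 40.08 kip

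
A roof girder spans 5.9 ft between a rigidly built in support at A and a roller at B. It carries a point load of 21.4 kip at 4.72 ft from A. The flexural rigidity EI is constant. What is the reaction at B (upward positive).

Choose R_B as the redundant. The primary structure is the cantilever fixed at A.
Downward deflection at the released point B due to the loads:
  point load 21.4 at a = 4.72: Pa²(3L − a)/(6EI) = 1031/EI
Tip deflection under a unit load at B: L³/(3EI) = 68.46/EI.
The prop prevents deflection at B: R_B = δ_0/δ_{BB} = 1031/68.46 = 15.07 kip.

R_B = 15.07 kip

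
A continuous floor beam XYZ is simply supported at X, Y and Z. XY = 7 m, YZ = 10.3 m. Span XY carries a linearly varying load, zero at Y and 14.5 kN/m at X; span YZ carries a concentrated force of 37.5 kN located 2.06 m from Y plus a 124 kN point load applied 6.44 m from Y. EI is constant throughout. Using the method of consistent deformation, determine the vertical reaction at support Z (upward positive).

R_Z = 68.3 kN

Release continuity at Y by inserting a hinge; the redundant is the internal moment M_Y. The primary structure is two simply-supported spans XY and YZ.
End slopes at the hinge Y, treating each span as simply supported:
  span XY: triangular load, peak 14.5: 7w₀L³/(360EI) = 96.71/EI
  span YZ: point load 37.5 at a = 2.06: Pab(L + b)/(6LEI) = 191/EI
  span YZ: point load 124 at a = 6.44: Pab(L + b)/(6LEI) = 706.3/EI
  relative rotation θ_0 = (96.71 + 897.2)/EI = 993.9/EI
A unit hogging moment at Y produces rotation L₁/(3EI) + L₂/(3EI) = 5.767/EI.
Compatibility: M_Y·(L₁+L₂)/(3EI) = θ_0, giving M_Y = 172.4 kN·m (hogging).
Span YZ, ΣM about Z: R_Y^{YZ}·10.3 = 787.6 + 172.4, so R_Y^{YZ} = 93.2 kN and R_Z = 161.5 − 93.2 = 68.3 kN.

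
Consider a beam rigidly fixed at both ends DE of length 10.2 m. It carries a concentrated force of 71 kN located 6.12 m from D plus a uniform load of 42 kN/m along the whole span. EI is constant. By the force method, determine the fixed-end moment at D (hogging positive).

M_D = 433.7 kN·m

Take the two fixed-end moments M_D, M_E as redundants; the released structure is the simple span DE.
On the primary (simply-supported) span, the end slopes from the loading are:
  at D: point load 71 at a = 6.12: Pab(L + b)/(6LEI) = 413.7/EI
  at E: point load 71 at a = 6.12: Pab(L + a)/(6LEI) = 472.8/EI
  at D: UDL 42: wL³/(24EI) = 1857/EI
  at E: UDL 42: wL³/(24EI) = 1857/EI
  θ_D0 = 2271/EI,  θ_E0 = 2330/EI
Flexibility coefficients: a unit moment at one end gives L/(3EI) there and L/(6EI) at the far end, so f₁₁ = f₂₂ = 3.4/EI and f₁₂ = f₂₁ = 1.7/EI.
Compatibility — zero rotation at each built-in end:
  3.4 M_D + 1.7 M_E = 2271
  1.7 M_D + 3.4 M_E = 2330
Solving the pair gives M_D = 433.7 kN·m and M_E = 468.4 kN·m (hogging).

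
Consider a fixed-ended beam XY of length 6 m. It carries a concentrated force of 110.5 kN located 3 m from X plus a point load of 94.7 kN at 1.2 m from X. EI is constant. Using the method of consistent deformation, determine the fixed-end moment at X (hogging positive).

M_X = 155.6 kN·m

Release both end moments; the primary structure is a simply-supported span XY with redundants M_X and M_Y.
End rotations of the released simple span under the applied load (×1/EI):
  at X: point load 110.5 at a = 3: Pab(L + b)/(6LEI) = 248.6/EI
  at Y: point load 110.5 at a = 3: Pab(L + a)/(6LEI) = 248.6/EI
  at X: point load 94.7 at a = 1.2: Pab(L + b)/(6LEI) = 163.6/EI
  at Y: point load 94.7 at a = 1.2: Pab(L + a)/(6LEI) = 109.1/EI
  θ_X0 = 412.3/EI,  θ_Y0 = 357.7/EI
Flexibility coefficients: a unit moment at one end gives L/(3EI) there and L/(6EI) at the far end, so f₁₁ = f₂₂ = 2/EI and f₁₂ = f₂₁ = 1/EI.
Compatibility — zero rotation at each built-in end:
  2 M_X + 1 M_Y = 412.3
  1 M_X + 2 M_Y = 357.7
Solving the pair gives M_X = 155.6 kN·m and M_Y = 101.1 kN·m (hogging).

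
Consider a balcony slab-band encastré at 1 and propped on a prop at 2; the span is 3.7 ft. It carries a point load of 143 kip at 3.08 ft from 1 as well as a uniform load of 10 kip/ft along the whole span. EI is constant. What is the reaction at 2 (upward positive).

R_2 = 121.3 kip

Remove the prop at 2; the released (primary) structure is a cantilever built in at 1.
Free-end deflection of the primary structure under the applied loading (downward +):
  point load 143 at a = 3.08: Pa²(3L − a)/(6EI) = 1813/EI
  UDL 10: wL⁴/(8EI) = 234.3/EI
  δ_0 = 2048/EI
Flexibility coefficient — unit upward force at 2: δ_{22} = L³/(3EI) = 16.88/EI.
The prop prevents deflection at 2: R_2 = δ_0/δ_{22} = 2048/16.88 = 121.3 kip.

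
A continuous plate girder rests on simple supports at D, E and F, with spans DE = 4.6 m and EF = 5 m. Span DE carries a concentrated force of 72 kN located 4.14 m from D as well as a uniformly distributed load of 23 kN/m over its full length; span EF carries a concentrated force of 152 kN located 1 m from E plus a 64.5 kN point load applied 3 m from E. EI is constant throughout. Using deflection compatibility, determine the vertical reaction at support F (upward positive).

R_F = 43.51 kN

Take M_E as the redundant. Released structure: two simple spans DE and EF with a hinge at E.
Rotations at E on the released spans (each span's end-slope, ×1/EI):
  span DE: point load 72 at a = 4.14: Pab(L + a)/(6LEI) = 43.42/EI
  span DE: UDL 23: wL³/(24EI) = 93.28/EI
  span EF: point load 152 at a = 1: Pab(L + b)/(6LEI) = 182.4/EI
  span EF: point load 64.5 at a = 3: Pab(L + b)/(6LEI) = 90.3/EI
  relative rotation θ_0 = (136.7 + 272.7)/EI = 409.4/EI
A unit hogging moment at E produces rotation L₁/(3EI) + L₂/(3EI) = 3.2/EI.
Compatibility: M_E·(L₁+L₂)/(3EI) = θ_0, giving M_E = 127.9 kN·m (hogging).
Span EF, ΣM about F: R_E^{EF}·5 = 737 + 127.9, so R_E^{EF} = 173 kN and R_F = 216.5 − 173 = 43.51 kN.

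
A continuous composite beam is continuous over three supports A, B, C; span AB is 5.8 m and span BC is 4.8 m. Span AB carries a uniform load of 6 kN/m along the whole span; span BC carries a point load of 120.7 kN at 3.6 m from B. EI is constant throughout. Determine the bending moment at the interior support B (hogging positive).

Release continuity at B by inserting a hinge; the redundant is the internal moment M_B. The primary structure is two simply-supported spans AB and BC.
Discontinuity in slope at B on the released structure — sum the simple-span end rotations:
  span AB: UDL 6: wL³/(24EI) = 48.78/EI
  span BC: point load 120.7 at a = 3.6: Pab(L + b)/(6LEI) = 108.6/EI
  relative rotation θ_0 = (48.78 + 108.6)/EI = 157.4/EI
A unit hogging moment at B produces rotation L₁/(3EI) + L₂/(3EI) = 3.533/EI.
Slope continuity at B: θ_0 = M_B·3.533/EI, so M_B = 157.4/3.533 = 44.55 kN·m (hogging).

M_B = 44.55 kN·m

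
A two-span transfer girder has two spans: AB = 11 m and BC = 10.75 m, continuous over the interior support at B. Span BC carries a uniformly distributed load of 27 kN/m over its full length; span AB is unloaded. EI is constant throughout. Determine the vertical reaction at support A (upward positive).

Insert a hinge at B; M_B is the redundant, and each span becomes simply supported.
Discontinuity in slope at B on the released structure — sum the simple-span end rotations:
  span BC: UDL 27: wL³/(24EI) = 1398/EI
  relative rotation θ_0 = (0 + 1398)/EI = 1398/EI
A unit hogging moment at B produces rotation L₁/(3EI) + L₂/(3EI) = 7.25/EI.
Slope continuity at B: θ_0 = M_B·7.25/EI, so M_B = 1398/7.25 = 192.8 kN·m (hogging).
Span AB, ΣM about A with M_B applied at B: R_B^{AB}·11 = 0 + 192.8, so R_B^{AB} = 17.52 kN and R_A = 0 − 17.52 = -17.52 kN.

R_A = -17.52 kN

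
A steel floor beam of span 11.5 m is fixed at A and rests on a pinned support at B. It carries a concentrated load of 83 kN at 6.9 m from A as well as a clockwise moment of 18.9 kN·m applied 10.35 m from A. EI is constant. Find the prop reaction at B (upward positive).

R_B = 38.3 kN

Remove the prop at B; the released (primary) structure is a cantilever built in at A.
Free-end deflection of the primary structure under the applied loading (downward +):
  point load 83 at a = 6.9: Pa²(3L − a)/(6EI) = 18177/EI
  clockwise couple 18.9 at a = 10.35: M₀a(2L − a)/(2EI) = 1237/EI
  δ_0 = 19415/EI
Tip deflection under a unit load at B: L³/(3EI) = 507/EI.
Compatibility at B: δ_0 − R_B·δ_{BB} = 0, so R_B = 19415/507 = 38.3 kN.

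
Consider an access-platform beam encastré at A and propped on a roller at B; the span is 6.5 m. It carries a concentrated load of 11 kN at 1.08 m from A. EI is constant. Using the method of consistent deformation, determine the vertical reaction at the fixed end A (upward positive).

R_A = 10.57 kN

Take the reaction at B as the redundant and release it; the primary structure is a cantilever fixed at A.
Free-end deflection of the primary structure under the applied loading (downward +):
  point load 11 at a = 1.08: Pa²(3L − a)/(6EI) = 39.39/EI
Flexibility coefficient — unit upward force at B: δ_{BB} = L³/(3EI) = 91.54/EI.
The prop prevents deflection at B: R_B = δ_0/δ_{BB} = 39.39/91.54 = 0.4303 kN.
Vertical equilibrium: R_A = ΣP − R_B = 11 − 0.4303 = 10.57 kN.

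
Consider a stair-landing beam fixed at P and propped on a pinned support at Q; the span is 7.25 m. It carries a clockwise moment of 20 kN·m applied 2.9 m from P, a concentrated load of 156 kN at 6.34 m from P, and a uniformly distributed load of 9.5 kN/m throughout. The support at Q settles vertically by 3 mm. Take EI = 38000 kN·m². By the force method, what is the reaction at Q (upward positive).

R_Q = 154.4 kN

Choose R_Q as the redundant. The primary structure is the cantilever fixed at P.
Primary-structure tip deflection at Q by superposition:
  clockwise couple 20 at a = 2.9: M₀a(2L − a)/(2EI) = 336.4/EI
  point load 156 at a = 6.34: Pa²(3L − a)/(6EI) = 16105/EI
  UDL 9.5: wL⁴/(8EI) = 3281/EI
  δ_0 = 19722/EI
Tip deflection under a unit load at Q: L³/(3EI) = 127/EI.
With EI = 38000 kN·m²: δ_0 = 0.519 m and δ_{QQ} = 0.003343 m/kN.
Compatibility — the beam at Q must follow the support down by 0.003 m: δ_0 − R_Q·δ_{QQ} = 0.003, so R_Q = (0.519 − 0.003)/0.003343 = 154.4 kN.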